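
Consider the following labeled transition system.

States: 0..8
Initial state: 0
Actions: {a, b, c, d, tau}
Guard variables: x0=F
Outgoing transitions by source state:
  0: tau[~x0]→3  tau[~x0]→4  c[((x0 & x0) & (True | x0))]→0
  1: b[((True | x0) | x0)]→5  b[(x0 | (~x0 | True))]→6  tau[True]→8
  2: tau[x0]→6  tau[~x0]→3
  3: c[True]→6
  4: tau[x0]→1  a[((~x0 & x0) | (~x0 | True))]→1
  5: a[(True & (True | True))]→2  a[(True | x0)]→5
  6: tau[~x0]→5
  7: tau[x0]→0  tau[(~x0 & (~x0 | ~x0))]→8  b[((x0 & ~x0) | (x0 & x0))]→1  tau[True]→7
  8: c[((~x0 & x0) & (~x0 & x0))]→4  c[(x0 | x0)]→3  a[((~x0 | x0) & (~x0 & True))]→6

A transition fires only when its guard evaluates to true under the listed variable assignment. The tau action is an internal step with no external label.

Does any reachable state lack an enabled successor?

Answer: DEADLOCK-FREE

Trace:
Reach set: {0,1,2,3,4,5,6,8}
  0: tau→3  tau→4  [2 exit(s)]
  1: b→5  b→6  tau→8  [3 exit(s)]
  2: tau→3  [1 exit(s)]
  3: c→6  [1 exit(s)]
  4: a→1  [1 exit(s)]
  5: a→2  a→5  [2 exit(s)]
  6: tau→5  [1 exit(s)]
  8: a→6  [1 exit(s)]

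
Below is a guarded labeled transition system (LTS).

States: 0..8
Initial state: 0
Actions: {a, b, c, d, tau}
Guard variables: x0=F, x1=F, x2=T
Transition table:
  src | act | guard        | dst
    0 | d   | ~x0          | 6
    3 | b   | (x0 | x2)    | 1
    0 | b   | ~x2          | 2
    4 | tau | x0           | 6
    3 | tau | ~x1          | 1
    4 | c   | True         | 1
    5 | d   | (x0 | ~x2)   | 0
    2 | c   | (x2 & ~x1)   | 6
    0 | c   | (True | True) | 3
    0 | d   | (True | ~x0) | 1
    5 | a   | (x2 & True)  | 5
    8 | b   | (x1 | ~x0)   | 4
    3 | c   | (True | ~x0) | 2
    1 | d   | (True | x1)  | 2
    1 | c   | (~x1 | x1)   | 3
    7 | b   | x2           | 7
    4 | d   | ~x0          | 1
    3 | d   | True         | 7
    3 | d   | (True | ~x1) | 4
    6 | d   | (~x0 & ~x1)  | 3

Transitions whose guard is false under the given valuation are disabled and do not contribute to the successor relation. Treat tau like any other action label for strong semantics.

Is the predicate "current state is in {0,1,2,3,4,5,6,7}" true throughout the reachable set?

Answer: INVARIANT HOLDS

Trace:
Allowed set {0,1,2,3,4,5,6,7}
Reach set: {0,1,2,3,4,6,7}
  0: ok
  1: ok
  2: ok
  3: ok
  4: ok
  6: ok
  7: ok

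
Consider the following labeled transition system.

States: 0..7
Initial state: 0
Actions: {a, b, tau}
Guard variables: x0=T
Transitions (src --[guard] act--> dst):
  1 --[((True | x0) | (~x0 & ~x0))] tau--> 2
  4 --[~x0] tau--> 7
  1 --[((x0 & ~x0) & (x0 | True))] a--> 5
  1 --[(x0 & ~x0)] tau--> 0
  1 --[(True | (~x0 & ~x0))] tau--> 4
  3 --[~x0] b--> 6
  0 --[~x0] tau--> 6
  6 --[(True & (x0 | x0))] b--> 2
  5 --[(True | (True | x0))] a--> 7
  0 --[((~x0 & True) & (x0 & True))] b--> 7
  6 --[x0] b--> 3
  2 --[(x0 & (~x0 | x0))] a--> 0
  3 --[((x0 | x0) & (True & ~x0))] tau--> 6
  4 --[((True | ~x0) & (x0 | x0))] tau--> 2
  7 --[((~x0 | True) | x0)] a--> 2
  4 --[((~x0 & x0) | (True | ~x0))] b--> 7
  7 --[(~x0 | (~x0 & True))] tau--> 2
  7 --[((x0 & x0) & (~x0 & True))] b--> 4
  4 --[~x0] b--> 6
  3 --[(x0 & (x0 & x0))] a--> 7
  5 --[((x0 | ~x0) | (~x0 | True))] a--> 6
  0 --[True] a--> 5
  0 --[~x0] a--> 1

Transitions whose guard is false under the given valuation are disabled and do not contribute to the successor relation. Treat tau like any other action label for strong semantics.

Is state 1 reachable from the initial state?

Answer: UNREACHABLE

Analysis:
After dropping false guards: 12 live edges.
L0 = {0}
L1 = {5}  cumulative {0,5}
L2 = {6,7}  cumulative {0,5,6,7}
L3 = {2,3}  cumulative {0,2,3,5,6,7}
Reachable = {0,2,3,5,6,7}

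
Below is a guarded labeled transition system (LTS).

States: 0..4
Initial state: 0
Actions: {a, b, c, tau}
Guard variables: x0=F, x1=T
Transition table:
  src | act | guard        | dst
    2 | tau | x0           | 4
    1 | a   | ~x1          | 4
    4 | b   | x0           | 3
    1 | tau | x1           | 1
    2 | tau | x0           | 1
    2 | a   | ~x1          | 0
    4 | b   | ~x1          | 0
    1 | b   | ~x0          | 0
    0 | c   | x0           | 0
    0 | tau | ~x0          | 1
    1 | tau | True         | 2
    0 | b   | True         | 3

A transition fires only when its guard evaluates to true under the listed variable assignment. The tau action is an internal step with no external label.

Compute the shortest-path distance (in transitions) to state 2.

Layered search for 2:
  L0 = {0}
  L1 = {1,3}
  L2 = {2}
2 enters at depth 2; path tau·tau

Answer: 2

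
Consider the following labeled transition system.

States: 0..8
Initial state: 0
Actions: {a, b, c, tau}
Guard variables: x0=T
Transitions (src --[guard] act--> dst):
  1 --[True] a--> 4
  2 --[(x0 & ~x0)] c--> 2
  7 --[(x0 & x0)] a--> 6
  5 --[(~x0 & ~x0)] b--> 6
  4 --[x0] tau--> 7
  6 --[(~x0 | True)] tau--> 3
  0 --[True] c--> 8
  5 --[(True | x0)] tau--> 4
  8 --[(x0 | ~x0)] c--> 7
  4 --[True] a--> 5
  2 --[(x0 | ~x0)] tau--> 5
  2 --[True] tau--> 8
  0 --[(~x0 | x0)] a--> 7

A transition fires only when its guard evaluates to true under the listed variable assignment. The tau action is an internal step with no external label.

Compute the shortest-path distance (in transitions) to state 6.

BFS to 6:
  depth 0: {0}
  depth 1: {7,8}
  depth 2: {6}
depth(6)=2, e.g. a·a

Answer: 2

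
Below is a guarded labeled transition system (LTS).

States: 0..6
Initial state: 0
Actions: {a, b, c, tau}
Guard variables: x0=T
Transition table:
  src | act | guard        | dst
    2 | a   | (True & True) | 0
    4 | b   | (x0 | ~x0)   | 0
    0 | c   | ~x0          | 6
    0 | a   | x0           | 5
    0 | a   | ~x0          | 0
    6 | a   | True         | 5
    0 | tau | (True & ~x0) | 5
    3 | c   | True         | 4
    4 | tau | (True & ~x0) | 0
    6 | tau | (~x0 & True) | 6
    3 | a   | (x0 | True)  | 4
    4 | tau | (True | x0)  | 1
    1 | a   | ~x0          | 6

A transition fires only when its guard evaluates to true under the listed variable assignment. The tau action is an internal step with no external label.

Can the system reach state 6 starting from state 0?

Guard filter leaves 7 enabled edge(s).
L0 = {0}
L1 = {5}  cumulative {0,5}
Reach set: {0,5}

Answer: UNREACHABLE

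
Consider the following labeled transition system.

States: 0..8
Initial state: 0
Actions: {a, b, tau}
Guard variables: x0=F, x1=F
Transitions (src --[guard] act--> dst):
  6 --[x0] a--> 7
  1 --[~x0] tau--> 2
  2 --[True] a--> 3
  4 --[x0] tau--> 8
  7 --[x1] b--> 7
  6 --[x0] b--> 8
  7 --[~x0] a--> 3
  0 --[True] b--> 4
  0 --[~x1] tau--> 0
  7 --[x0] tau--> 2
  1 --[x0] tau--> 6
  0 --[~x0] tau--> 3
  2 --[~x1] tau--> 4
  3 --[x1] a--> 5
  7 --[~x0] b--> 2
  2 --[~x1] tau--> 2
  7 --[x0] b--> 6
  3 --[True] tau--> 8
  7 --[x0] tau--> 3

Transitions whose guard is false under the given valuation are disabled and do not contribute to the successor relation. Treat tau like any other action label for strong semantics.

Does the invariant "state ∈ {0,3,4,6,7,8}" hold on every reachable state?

Safe = {0,3,4,6,7,8}
Reach set: {0,3,4,8}
  0: ✓
  3: ✓
  4: ✓
  8: ✓

Answer: INVARIANT HOLDS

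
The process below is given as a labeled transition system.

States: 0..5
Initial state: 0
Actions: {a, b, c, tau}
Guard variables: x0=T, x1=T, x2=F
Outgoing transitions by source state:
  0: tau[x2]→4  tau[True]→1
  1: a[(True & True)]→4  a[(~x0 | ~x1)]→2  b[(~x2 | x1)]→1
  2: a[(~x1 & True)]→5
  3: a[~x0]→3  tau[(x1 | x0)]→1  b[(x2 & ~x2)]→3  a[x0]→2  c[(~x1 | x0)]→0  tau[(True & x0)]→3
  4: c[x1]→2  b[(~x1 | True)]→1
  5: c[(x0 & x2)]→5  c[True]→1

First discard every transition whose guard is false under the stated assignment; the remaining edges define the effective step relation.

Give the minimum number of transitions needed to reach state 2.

Layered search for 2:
  depth 0: {0}
  depth 1: {1}
  depth 2: {4}
  depth 3: {2}
depth(2)=3, e.g. tau·a·c

Answer: 3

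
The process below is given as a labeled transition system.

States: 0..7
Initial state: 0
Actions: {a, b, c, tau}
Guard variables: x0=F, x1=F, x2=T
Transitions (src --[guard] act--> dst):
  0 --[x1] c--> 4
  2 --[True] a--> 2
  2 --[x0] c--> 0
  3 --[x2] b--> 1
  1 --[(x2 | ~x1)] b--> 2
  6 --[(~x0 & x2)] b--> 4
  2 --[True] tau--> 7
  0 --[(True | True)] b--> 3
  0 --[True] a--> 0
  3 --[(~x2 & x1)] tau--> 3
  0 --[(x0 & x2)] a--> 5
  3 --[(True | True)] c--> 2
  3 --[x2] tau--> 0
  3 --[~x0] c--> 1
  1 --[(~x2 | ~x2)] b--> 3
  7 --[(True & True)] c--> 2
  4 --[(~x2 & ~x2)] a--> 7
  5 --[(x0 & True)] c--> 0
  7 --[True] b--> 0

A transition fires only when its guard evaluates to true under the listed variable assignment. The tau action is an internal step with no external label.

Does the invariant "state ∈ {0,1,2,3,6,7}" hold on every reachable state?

Answer: INVARIANT HOLDS

Analysis:
Safe = {0,1,2,3,6,7}
Reach set: {0,1,2,3,7}
  0: ok
  1: ok
  2: ok
  3: ok
  7: ok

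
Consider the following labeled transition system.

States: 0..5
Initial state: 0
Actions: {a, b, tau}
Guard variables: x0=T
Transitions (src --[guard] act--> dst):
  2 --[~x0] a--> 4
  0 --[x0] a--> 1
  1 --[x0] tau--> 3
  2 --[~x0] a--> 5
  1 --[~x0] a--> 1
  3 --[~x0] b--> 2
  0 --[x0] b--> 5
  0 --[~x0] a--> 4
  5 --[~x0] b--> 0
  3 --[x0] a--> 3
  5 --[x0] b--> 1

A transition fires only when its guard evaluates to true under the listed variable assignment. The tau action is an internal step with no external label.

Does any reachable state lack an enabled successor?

Answer: DEADLOCK-FREE

Analysis:
Reachable = {0,1,3,5}
  0: a→1  b→5  [2 out]
  1: tau→3  [1 out]
  3: a→3  [1 out]
  5: b→1  [1 out]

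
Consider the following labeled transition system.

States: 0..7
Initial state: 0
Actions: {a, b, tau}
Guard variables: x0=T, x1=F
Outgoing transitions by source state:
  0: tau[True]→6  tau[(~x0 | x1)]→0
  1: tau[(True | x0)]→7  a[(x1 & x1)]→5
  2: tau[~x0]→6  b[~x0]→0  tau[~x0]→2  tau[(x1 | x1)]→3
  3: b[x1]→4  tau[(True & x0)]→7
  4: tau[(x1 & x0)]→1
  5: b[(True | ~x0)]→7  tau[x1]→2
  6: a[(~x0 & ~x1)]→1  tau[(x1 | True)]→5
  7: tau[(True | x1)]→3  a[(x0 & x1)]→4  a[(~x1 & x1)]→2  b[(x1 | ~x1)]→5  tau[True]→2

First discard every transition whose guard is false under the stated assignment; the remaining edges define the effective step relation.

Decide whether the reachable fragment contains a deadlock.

R = {0,2,3,5,6,7}
  0: tau→6  [1 out]
  2: ∅  [no exit]
  3: tau→7  [1 out]
  5: b→7  [1 out]
  6: tau→5  [1 out]
  7: b→5  tau→2  tau→3  [3 out]
witness 2: tau·tau·b·tau

Answer: DEADLOCK at state 2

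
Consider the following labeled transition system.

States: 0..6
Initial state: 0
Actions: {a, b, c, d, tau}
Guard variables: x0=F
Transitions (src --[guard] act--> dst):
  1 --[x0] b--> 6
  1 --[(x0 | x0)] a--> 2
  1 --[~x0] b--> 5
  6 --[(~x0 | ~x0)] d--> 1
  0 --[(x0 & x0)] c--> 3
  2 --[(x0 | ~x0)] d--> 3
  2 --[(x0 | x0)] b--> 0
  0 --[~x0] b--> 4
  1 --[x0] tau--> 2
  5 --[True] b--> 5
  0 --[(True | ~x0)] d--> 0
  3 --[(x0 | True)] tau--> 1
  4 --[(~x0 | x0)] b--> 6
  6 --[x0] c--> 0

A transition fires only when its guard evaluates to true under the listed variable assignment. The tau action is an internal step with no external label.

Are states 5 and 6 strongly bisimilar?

Compute ~ classes (split until stable):
  round 0: {{0,1,2,3,4,5,6}}
  round 1: {{0},{1,4,5},{2,6},{3}}
  round 2: {{0},{1,5},{2},{3},{4},{6}}
Fixed point at round 3; 6 class(es).
5∈{1,5}, 6∈{6}

Answer: NOT BISIMILAR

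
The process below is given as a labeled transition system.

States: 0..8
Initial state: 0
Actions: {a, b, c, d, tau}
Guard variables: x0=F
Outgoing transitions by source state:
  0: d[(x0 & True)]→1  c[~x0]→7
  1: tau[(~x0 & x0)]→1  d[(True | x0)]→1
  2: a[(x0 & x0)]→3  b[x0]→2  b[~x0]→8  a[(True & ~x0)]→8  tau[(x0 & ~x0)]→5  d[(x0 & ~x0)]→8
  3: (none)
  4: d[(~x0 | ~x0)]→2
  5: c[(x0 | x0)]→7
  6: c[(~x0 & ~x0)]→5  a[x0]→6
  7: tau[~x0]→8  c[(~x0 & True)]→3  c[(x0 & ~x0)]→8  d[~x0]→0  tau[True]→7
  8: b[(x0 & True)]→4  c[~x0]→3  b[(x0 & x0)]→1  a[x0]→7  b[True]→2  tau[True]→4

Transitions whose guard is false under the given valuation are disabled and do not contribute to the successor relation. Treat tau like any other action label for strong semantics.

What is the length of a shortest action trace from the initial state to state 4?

Answer: 3

Trace:
Layered search for 4:
  L0 = {0}
  L1 = {7}
  L2 = {3,8}
  L3 = {2,4}
depth(4)=3, e.g. c·tau·tau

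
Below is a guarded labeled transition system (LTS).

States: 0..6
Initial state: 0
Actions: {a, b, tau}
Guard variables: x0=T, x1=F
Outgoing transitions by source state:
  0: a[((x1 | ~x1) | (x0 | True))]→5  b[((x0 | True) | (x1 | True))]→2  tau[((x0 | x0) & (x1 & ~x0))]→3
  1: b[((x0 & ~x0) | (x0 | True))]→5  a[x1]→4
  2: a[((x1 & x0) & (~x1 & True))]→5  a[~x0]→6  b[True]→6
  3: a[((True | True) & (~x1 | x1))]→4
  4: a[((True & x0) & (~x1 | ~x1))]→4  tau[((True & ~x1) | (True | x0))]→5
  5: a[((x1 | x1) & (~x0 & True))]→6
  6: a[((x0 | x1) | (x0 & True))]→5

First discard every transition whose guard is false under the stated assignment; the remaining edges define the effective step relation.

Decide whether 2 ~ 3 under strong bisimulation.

Bisimulation quotient by refinement:
  round 0: {{0,1,2,3,4,5,6}}
  round 1: {{0},{1,2},{3,6},{4},{5}}
  round 2: {{0},{1},{2},{3},{4},{5},{6}}
Fixed point at round 3; 7 class(es).
2∈{2}, 3∈{3}

Answer: NOT BISIMILAR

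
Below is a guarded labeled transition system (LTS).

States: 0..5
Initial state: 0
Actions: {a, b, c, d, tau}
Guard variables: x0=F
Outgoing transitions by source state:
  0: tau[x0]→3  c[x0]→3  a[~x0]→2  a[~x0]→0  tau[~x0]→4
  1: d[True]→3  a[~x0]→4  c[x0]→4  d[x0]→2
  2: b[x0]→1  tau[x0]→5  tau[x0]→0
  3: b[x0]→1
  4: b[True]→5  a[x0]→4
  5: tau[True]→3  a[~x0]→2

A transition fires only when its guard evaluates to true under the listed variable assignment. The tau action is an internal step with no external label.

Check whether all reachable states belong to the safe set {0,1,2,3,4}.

Answer: INVARIANT VIOLATED at state 5

Analysis:
Safe = {0,1,2,3,4}
R = {0,2,3,4,5}
  0: ok
  2: ok
  3: ok
  4: ok
  5: VIOLATES
counterexample path to 5: tau·b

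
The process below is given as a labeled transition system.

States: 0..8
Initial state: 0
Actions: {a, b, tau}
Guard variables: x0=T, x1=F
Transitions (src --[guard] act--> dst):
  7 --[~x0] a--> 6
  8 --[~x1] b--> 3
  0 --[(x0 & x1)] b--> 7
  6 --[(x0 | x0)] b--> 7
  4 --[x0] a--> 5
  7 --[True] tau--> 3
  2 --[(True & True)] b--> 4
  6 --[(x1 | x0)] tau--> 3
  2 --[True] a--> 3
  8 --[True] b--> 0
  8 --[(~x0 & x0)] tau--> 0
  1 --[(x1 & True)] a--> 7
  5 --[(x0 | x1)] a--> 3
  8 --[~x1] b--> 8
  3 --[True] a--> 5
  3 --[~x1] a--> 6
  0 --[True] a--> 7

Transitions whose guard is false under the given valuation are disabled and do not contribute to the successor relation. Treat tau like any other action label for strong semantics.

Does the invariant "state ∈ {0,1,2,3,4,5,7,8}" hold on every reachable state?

Answer: INVARIANT VIOLATED at state 6

Trace:
Safe = {0,1,2,3,4,5,7,8}
Reachable = {0,3,5,6,7}
  0: safe
  3: safe
  5: safe
  6: outside
  7: safe
reach 6 via a·tau·a — violates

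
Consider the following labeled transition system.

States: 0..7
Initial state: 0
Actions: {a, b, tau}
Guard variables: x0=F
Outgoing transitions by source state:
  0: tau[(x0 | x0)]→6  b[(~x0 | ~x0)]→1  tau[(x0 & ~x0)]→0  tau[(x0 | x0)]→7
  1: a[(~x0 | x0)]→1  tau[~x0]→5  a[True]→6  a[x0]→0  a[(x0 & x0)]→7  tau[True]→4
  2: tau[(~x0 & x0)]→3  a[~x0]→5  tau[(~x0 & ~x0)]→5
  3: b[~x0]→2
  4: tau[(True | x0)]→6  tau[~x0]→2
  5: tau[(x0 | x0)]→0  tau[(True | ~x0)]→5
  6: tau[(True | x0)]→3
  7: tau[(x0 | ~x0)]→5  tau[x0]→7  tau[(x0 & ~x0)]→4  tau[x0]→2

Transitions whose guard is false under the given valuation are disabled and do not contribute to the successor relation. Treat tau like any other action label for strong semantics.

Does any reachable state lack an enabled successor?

Answer: DEADLOCK-FREE

Analysis:
R = {0,1,2,3,4,5,6}
  0: b→1  [deg 1]
  1: a→1  a→6  tau→4  tau→5  [deg 4]
  2: a→5  tau→5  [deg 2]
  3: b→2  [deg 1]
  4: tau→2  tau→6  [deg 2]
  5: tau→5  [deg 1]
  6: tau→3  [deg 1]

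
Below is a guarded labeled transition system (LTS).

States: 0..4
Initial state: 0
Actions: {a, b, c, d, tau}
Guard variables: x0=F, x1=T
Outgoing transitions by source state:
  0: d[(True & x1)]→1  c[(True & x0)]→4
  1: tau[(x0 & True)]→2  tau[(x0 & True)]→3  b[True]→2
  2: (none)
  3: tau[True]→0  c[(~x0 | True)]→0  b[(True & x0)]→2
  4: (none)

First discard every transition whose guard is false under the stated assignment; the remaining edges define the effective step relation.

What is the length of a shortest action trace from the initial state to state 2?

BFS to 2:
  L0 = {0}
  L1 = {1}
  L2 = {2}
2 enters at depth 2; path d·b

Answer: 2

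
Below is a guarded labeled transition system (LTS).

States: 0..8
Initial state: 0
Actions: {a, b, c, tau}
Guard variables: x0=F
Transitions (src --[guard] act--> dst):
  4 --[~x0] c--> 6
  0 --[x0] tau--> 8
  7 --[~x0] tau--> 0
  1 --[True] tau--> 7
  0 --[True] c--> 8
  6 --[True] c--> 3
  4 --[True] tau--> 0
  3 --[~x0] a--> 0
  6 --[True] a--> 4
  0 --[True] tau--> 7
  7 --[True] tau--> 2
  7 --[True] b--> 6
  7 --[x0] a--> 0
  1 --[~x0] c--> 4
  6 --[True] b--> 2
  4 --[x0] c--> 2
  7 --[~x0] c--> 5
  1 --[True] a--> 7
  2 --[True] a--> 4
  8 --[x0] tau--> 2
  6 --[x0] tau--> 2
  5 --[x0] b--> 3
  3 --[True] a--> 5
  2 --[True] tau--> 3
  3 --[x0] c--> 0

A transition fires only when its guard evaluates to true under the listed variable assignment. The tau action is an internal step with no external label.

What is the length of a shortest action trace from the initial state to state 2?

Answer: 2

Working:
Breadth-first toward 2:
  depth 0: {0}
  depth 1: {7,8}
  depth 2: {2,5,6}
2 enters at depth 2; path tau·tau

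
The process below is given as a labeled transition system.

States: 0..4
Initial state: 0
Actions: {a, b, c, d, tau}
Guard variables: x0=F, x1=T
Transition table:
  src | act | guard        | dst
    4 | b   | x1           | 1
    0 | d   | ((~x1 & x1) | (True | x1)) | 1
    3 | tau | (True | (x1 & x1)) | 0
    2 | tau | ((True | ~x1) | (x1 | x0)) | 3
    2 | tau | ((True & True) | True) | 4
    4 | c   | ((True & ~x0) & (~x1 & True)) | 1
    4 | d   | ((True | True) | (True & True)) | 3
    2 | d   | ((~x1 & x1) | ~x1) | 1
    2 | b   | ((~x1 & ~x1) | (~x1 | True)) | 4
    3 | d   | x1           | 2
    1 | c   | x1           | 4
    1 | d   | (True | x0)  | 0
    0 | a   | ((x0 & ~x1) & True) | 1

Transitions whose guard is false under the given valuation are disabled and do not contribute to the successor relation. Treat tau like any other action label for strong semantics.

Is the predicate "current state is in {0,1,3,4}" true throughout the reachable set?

Answer: INVARIANT VIOLATED at state 2

Analysis:
Safe = {0,1,3,4}
Reach set: {0,1,2,3,4}
  0: ✓
  1: ✓
  2: ✗ unsafe
  3: ✓
  4: ✓
reach 2 via d·c·d·d — violates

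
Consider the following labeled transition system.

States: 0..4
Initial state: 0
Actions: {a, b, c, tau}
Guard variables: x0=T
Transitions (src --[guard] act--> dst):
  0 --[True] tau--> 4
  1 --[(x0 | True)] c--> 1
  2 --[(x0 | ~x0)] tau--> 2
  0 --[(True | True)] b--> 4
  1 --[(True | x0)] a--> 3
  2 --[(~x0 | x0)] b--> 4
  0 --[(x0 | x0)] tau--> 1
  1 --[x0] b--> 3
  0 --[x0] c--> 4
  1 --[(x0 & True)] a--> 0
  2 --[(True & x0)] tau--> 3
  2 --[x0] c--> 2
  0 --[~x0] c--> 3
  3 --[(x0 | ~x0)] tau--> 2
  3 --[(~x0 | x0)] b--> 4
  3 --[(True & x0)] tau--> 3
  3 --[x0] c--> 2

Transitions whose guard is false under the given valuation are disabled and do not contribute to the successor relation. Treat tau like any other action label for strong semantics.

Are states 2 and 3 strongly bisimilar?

Answer: BISIMILAR

Trace:
Refine partition for ~:
  round 0: {{0,1,2,3,4}}
  round 1: {{0,2,3},{1},{4}}
  round 2: {{0},{1},{2,3},{4}}
4 equivalence class(es) (converged in 3)
[2]={2,3}  [3]={2,3}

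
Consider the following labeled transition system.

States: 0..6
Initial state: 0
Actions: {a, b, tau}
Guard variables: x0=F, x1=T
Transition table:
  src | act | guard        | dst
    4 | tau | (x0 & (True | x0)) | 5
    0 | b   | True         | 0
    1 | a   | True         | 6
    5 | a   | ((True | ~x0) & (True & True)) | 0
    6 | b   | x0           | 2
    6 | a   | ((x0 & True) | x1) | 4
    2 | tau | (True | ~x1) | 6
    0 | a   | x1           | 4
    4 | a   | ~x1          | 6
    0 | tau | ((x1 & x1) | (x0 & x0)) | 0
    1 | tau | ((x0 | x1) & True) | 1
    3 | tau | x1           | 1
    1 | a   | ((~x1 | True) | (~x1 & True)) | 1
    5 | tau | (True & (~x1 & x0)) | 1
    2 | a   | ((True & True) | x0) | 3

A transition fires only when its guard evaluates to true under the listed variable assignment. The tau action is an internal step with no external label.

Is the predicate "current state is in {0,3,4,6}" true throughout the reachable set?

Answer: INVARIANT HOLDS

Working:
Safe = {0,3,4,6}
Reachable = {0,4}
  0: ✓
  4: ✓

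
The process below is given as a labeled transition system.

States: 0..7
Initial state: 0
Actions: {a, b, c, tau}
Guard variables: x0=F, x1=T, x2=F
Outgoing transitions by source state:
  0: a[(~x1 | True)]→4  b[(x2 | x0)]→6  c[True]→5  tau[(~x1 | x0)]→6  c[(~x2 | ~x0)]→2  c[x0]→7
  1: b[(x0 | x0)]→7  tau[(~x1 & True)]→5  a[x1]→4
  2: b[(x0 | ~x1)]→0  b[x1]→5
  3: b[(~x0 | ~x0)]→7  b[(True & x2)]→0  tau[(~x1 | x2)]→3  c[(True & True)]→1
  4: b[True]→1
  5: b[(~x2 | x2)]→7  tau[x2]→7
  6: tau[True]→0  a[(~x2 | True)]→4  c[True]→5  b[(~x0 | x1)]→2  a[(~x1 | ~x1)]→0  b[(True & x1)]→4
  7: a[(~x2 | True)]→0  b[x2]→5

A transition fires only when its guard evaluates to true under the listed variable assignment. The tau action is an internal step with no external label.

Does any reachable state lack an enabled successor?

Reach set: {0,1,2,4,5,7}
  0: a→4  c→2  c→5  [3 exit(s)]
  1: a→4  [1 exit(s)]
  2: b→5  [1 exit(s)]
  4: b→1  [1 exit(s)]
  5: b→7  [1 exit(s)]
  7: a→0  [1 exit(s)]

Answer: DEADLOCK-FREE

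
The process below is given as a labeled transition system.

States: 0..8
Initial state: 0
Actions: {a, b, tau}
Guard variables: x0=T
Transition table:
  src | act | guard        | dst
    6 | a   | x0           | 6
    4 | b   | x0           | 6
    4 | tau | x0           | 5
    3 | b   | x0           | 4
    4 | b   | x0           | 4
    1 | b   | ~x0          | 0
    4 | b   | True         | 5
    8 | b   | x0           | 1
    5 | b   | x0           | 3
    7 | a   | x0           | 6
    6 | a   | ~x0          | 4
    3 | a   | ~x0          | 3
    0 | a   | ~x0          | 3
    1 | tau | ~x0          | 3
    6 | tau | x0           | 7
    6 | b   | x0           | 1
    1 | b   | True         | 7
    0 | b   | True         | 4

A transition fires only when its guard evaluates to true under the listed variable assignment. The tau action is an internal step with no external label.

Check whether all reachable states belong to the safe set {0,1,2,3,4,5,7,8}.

Allowed set {0,1,2,3,4,5,7,8}
Reach set: {0,1,3,4,5,6,7}
  0: ok
  1: ok
  3: ok
  4: ok
  5: ok
  6: VIOLATES
  7: ok
reach 6 via b·b — violates

Answer: INVARIANT VIOLATED at state 6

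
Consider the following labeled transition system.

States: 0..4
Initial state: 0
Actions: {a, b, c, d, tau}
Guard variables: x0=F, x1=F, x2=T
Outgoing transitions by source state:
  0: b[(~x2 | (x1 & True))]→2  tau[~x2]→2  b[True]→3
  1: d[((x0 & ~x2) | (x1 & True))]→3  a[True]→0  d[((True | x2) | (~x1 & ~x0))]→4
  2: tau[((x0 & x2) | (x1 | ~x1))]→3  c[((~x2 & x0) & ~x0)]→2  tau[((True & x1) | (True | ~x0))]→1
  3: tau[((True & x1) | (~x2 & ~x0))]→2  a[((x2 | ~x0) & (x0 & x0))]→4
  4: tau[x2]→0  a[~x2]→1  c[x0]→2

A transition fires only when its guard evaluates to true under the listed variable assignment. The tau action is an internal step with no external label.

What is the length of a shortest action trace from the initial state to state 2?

Answer: UNREACHABLE

Working:
Layered search for 2:
  Layer 0: {0}
  Layer 1: {3}
2 never appears.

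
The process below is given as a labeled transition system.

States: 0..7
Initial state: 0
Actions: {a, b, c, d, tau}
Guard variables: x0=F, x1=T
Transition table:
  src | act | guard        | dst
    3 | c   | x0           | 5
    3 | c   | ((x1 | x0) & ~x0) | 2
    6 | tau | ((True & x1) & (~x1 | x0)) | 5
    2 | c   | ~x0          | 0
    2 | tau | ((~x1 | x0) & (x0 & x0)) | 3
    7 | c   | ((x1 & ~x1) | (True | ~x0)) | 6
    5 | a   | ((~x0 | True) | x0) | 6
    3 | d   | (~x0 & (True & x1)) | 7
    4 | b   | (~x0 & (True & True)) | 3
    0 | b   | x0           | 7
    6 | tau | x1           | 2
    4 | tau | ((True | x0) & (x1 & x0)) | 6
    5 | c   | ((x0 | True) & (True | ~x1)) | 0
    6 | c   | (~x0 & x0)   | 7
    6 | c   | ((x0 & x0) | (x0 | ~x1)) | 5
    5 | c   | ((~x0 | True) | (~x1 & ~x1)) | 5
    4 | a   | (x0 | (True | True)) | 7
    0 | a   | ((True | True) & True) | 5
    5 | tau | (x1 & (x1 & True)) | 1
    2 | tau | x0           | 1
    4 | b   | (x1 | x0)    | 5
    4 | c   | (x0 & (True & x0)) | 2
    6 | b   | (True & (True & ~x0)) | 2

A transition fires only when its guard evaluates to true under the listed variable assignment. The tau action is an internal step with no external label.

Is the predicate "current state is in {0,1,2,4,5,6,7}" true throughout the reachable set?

Answer: INVARIANT HOLDS

Working:
Allowed set {0,1,2,4,5,6,7}
Reach set: {0,1,2,5,6}
  0: ✓
  1: ✓
  2: ✓
  5: ✓
  6: ✓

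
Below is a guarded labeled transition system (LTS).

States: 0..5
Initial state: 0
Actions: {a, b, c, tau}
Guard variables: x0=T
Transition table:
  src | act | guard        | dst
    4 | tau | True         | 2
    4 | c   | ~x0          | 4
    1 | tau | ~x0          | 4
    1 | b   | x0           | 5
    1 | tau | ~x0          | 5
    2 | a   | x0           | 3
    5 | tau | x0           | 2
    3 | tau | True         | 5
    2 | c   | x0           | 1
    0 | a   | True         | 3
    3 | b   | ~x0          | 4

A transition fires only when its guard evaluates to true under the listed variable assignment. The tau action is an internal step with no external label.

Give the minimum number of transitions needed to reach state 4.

Answer: UNREACHABLE

Analysis:
Breadth-first toward 4:
  depth 0: {0}
  depth 1: {3}
  depth 2: {5}
  depth 3: {2}
  depth 4: {1}
4 never appears.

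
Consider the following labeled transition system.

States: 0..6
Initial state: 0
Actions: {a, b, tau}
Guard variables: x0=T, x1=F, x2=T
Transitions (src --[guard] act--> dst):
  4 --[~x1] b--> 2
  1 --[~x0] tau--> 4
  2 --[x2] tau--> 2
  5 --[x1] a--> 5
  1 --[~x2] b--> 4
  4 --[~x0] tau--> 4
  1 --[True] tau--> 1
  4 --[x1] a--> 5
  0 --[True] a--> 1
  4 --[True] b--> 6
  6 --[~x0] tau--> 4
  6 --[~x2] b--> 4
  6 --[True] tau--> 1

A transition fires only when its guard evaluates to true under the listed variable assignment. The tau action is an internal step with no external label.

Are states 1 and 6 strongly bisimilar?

Answer: BISIMILAR

Working:
Compute ~ classes (split until stable):
  π0 = {{0,1,2,3,4,5,6}}
  π1 = {{0},{1,2,6},{3,5},{4}}
Fixed point at round 2; 4 class(es).
1∈{1,2,6}, 6∈{1,2,6}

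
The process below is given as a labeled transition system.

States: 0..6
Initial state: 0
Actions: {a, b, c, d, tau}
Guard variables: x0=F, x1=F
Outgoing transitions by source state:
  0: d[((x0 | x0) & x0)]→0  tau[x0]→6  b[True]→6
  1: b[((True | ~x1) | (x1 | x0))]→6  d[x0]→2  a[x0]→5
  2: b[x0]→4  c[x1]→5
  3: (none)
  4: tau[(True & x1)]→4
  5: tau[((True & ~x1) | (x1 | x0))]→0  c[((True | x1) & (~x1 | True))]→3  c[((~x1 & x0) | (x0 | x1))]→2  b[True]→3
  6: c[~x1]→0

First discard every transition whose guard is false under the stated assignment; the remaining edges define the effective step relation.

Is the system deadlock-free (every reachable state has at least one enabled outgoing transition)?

R = {0,6}
  0: b→6  [1 exit(s)]
  6: c→0  [1 exit(s)]

Answer: DEADLOCK-FREE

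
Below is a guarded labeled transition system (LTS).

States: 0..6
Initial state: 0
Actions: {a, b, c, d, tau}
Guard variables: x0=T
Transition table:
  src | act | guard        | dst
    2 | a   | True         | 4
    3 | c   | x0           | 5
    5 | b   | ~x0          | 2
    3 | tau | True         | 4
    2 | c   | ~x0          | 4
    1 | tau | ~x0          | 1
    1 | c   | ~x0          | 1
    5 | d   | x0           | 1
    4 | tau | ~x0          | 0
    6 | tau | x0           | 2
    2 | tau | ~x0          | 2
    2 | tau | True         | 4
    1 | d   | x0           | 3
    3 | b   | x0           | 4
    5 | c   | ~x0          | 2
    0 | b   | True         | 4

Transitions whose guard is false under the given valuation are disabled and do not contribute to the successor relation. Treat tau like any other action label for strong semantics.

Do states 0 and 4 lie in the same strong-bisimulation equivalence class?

Answer: NOT BISIMILAR

Working:
Compute ~ classes (split until stable):
  π0 = {{0,1,2,3,4,5,6}}
  π1 = {{0},{1,5},{2},{3},{4},{6}}
  π2 = {{0},{1},{2},{3},{4},{5},{6}}
7 equivalence class(es) (converged in 3)
0∈{0}, 4∈{4}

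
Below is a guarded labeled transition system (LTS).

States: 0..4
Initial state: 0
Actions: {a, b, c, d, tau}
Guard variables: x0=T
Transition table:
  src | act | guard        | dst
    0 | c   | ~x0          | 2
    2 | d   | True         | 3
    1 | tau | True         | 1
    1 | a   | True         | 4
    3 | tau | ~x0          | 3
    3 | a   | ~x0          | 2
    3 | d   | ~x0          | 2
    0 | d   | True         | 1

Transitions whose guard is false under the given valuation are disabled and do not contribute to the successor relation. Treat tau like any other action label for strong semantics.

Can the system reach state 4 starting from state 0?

4 transition(s) survive guard evaluation.
depth 0: {0}
depth 1: {1}  cumulative {0,1}
depth 2: {4}  cumulative {0,1,4}
R = {0,1,4}
trace reaching 4: d·a

Answer: REACHABLE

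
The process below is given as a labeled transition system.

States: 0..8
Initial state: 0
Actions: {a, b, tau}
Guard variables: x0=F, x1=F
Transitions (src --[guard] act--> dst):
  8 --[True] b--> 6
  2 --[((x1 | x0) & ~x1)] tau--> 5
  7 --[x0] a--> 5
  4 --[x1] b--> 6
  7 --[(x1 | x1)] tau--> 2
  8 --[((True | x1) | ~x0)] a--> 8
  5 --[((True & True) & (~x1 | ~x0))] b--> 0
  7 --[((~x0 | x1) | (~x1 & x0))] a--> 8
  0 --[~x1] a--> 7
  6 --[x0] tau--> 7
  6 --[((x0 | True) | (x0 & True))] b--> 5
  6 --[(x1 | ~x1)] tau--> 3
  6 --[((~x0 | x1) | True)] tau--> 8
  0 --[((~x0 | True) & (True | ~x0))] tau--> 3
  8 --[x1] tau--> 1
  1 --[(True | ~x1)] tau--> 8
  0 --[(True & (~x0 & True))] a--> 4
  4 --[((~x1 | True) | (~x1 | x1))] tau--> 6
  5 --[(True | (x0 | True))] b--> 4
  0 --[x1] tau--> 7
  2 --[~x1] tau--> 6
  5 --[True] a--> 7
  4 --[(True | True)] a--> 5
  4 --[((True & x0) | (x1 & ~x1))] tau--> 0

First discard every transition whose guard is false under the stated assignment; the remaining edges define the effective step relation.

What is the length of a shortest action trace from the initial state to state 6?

Breadth-first toward 6:
  Layer 0: {0}
  Layer 1: {3,4,7}
  Layer 2: {5,6,8}
depth(6)=2, e.g. a·tau

Answer: 2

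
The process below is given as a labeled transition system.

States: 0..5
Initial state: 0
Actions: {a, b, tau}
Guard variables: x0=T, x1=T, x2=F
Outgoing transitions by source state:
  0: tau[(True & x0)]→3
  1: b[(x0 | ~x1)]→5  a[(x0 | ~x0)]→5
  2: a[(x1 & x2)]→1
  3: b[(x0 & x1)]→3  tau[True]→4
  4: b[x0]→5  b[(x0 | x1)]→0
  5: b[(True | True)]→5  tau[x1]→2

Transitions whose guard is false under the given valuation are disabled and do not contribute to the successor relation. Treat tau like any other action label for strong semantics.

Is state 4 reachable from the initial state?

Answer: REACHABLE

Analysis:
9 transition(s) survive guard evaluation.
L0 = {0}
L1 = {3}  now seen {0,3}
L2 = {4}  now seen {0,3,4}
L3 = {5}  now seen {0,3,4,5}
L4 = {2}  now seen {0,2,3,4,5}
R = {0,2,3,4,5}
trace reaching 4: tau·tau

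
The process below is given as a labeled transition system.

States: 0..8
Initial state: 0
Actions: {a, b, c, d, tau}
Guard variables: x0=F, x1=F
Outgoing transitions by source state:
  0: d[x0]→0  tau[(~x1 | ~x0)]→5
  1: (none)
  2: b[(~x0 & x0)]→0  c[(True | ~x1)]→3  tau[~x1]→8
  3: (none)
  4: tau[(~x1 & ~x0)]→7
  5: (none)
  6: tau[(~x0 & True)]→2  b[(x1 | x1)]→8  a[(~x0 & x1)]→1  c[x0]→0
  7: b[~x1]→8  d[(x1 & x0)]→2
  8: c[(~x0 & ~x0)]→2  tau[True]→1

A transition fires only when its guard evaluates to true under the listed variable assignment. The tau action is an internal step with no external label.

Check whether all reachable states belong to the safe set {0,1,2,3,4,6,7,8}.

Answer: INVARIANT VIOLATED at state 5

Working:
Inv-set: {0,1,2,3,4,6,7,8}
Reachable = {0,5}
  0: ok
  5: outside
reach 5 via tau — violates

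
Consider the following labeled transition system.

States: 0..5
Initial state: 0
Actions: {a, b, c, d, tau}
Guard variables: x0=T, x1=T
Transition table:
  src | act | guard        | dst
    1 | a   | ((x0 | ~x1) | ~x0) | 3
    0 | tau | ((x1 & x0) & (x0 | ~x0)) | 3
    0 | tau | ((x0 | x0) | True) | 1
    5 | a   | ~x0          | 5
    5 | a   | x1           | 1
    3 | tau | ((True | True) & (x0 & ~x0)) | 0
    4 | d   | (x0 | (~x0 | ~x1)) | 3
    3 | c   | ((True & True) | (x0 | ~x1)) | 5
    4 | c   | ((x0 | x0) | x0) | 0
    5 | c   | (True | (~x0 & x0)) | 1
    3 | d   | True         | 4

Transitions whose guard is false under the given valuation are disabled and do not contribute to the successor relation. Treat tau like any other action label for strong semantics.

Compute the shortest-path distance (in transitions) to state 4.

Answer: 2

Analysis:
BFS to 4:
  L0 = {0}
  L1 = {1,3}
  L2 = {4,5}
first hit 4 at d=2 via tau·d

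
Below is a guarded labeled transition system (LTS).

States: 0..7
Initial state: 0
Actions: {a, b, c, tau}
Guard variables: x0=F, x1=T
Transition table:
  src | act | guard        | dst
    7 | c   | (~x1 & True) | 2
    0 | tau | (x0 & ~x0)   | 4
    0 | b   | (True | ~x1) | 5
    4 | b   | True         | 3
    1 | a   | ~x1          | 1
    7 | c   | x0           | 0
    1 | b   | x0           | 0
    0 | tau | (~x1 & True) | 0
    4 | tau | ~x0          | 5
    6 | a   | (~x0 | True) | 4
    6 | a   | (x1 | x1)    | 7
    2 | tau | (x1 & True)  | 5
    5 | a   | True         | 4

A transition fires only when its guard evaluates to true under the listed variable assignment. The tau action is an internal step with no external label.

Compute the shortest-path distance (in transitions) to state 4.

Answer: 2

Trace:
Layered search for 4:
  L0 = {0}
  L1 = {5}
  L2 = {4}
depth(4)=2, e.g. b·a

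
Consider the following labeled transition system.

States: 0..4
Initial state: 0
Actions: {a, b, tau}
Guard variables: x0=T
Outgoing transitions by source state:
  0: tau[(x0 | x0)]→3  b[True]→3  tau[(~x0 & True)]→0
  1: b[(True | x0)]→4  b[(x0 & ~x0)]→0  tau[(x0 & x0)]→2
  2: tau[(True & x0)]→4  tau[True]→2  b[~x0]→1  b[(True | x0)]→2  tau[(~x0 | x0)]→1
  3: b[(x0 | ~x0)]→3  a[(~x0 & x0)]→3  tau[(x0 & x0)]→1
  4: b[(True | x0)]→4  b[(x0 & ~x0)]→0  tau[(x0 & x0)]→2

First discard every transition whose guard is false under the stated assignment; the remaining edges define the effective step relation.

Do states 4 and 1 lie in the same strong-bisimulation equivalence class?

Answer: BISIMILAR

Working:
Refine partition for ~:
  π0 = {{0,1,2,3,4}}
stable after 1 split(s): 1 block(s)
class of 4: {0,1,2,3,4}; class of 1: {0,1,2,3,4}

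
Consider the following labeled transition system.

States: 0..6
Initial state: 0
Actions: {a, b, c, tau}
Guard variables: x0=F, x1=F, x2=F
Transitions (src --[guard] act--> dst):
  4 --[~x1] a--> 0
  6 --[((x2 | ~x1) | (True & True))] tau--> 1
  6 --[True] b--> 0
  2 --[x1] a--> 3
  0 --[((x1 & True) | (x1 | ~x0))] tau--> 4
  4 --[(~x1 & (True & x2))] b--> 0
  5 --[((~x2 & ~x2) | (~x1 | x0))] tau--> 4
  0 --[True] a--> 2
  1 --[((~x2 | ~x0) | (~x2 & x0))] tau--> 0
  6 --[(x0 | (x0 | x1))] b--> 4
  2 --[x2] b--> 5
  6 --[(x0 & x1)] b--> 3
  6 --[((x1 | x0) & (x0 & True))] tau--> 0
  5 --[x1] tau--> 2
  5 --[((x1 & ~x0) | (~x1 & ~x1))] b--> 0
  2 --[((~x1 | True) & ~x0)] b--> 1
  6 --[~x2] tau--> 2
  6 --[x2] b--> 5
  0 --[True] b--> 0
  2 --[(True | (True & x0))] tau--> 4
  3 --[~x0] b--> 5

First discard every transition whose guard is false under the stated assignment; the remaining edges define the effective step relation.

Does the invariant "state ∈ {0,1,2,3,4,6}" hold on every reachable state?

Safe = {0,1,2,3,4,6}
Reach set: {0,1,2,4}
  0: ✓
  1: ✓
  2: ✓
  4: ✓

Answer: INVARIANT HOLDS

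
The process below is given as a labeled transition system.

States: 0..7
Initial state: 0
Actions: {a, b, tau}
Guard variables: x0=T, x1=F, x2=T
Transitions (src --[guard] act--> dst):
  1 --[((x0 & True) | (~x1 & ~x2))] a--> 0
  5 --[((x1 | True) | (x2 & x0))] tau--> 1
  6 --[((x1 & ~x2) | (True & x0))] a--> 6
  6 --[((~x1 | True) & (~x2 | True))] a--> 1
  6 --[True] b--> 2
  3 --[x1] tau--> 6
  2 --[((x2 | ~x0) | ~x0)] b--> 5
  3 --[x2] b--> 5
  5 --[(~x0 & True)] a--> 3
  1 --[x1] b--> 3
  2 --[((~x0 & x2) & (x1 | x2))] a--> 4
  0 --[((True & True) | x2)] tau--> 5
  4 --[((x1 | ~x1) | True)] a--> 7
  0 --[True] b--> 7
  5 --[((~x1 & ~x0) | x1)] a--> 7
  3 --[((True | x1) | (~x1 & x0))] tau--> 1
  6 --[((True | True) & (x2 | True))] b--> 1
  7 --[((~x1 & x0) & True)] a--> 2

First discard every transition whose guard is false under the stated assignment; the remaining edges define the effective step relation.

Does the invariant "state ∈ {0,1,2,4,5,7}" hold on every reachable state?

Inv-set: {0,1,2,4,5,7}
Reachable = {0,1,2,5,7}
  0: ✓
  1: ✓
  2: ✓
  5: ✓
  7: ✓

Answer: INVARIANT HOLDS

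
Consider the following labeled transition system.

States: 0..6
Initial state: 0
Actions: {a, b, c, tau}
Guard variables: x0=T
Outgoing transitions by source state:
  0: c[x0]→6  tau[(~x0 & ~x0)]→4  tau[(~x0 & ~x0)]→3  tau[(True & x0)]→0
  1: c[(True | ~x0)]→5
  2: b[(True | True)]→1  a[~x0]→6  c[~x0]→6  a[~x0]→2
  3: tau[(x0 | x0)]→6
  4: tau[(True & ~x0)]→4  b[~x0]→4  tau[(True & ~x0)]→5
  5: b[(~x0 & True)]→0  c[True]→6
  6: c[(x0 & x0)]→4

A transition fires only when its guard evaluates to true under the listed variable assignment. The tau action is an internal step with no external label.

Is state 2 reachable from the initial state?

Answer: UNREACHABLE

Analysis:
After dropping false guards: 7 live edges.
L0 = {0}
L1 = {6}  cumulative {0,6}
L2 = {4}  cumulative {0,4,6}
Reachable = {0,4,6}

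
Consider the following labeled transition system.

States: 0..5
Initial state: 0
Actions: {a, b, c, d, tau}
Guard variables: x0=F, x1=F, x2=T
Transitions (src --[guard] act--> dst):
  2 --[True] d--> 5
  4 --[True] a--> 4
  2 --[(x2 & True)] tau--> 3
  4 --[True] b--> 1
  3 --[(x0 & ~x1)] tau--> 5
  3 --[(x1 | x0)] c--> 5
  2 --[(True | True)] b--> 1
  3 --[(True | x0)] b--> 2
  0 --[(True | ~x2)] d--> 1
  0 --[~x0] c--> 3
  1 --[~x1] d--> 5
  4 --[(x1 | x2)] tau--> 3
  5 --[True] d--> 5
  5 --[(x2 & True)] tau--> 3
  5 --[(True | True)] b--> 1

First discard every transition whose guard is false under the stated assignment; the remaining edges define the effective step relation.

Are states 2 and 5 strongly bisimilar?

Answer: BISIMILAR

Analysis:
Bisimulation quotient by refinement:
  round 0: {{0,1,2,3,4,5}}
  round 1: {{0},{1},{2,5},{3},{4}}
Fixed point at round 2; 5 class(es).
[2]={2,5}  [5]={2,5}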